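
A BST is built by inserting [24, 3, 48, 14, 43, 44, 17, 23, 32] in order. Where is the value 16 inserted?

Starting tree (level order): [24, 3, 48, None, 14, 43, None, None, 17, 32, 44, None, 23]
Insertion path: 24 -> 3 -> 14 -> 17
Result: insert 16 as left child of 17
Final tree (level order): [24, 3, 48, None, 14, 43, None, None, 17, 32, 44, 16, 23]


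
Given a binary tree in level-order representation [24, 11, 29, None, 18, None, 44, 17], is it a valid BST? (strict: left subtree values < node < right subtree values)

Level-order array: [24, 11, 29, None, 18, None, 44, 17]
Validate using subtree bounds (lo, hi): at each node, require lo < value < hi,
then recurse left with hi=value and right with lo=value.
Preorder trace (stopping at first violation):
  at node 24 with bounds (-inf, +inf): OK
  at node 11 with bounds (-inf, 24): OK
  at node 18 with bounds (11, 24): OK
  at node 17 with bounds (11, 18): OK
  at node 29 with bounds (24, +inf): OK
  at node 44 with bounds (29, +inf): OK
No violation found at any node.
Result: Valid BST


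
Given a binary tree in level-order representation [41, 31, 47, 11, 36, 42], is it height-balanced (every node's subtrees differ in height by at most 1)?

Tree (level-order array): [41, 31, 47, 11, 36, 42]
Definition: a tree is height-balanced if, at every node, |h(left) - h(right)| <= 1 (empty subtree has height -1).
Bottom-up per-node check:
  node 11: h_left=-1, h_right=-1, diff=0 [OK], height=0
  node 36: h_left=-1, h_right=-1, diff=0 [OK], height=0
  node 31: h_left=0, h_right=0, diff=0 [OK], height=1
  node 42: h_left=-1, h_right=-1, diff=0 [OK], height=0
  node 47: h_left=0, h_right=-1, diff=1 [OK], height=1
  node 41: h_left=1, h_right=1, diff=0 [OK], height=2
All nodes satisfy the balance condition.
Result: Balanced


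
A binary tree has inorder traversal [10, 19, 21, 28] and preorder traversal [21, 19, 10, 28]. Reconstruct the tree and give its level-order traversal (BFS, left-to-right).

Inorder:  [10, 19, 21, 28]
Preorder: [21, 19, 10, 28]
Algorithm: preorder visits root first, so consume preorder in order;
for each root, split the current inorder slice at that value into
left-subtree inorder and right-subtree inorder, then recurse.
Recursive splits:
  root=21; inorder splits into left=[10, 19], right=[28]
  root=19; inorder splits into left=[10], right=[]
  root=10; inorder splits into left=[], right=[]
  root=28; inorder splits into left=[], right=[]
Reconstructed level-order: [21, 19, 28, 10]


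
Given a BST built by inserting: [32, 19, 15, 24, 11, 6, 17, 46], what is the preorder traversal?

Tree insertion order: [32, 19, 15, 24, 11, 6, 17, 46]
Tree (level-order array): [32, 19, 46, 15, 24, None, None, 11, 17, None, None, 6]
Preorder traversal: [32, 19, 15, 11, 6, 17, 24, 46]


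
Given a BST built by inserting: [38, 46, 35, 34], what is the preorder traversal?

Tree insertion order: [38, 46, 35, 34]
Tree (level-order array): [38, 35, 46, 34]
Preorder traversal: [38, 35, 34, 46]


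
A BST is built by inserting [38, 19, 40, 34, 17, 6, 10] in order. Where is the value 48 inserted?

Starting tree (level order): [38, 19, 40, 17, 34, None, None, 6, None, None, None, None, 10]
Insertion path: 38 -> 40
Result: insert 48 as right child of 40
Final tree (level order): [38, 19, 40, 17, 34, None, 48, 6, None, None, None, None, None, None, 10]


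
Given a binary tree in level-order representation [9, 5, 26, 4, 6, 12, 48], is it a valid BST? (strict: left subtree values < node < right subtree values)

Level-order array: [9, 5, 26, 4, 6, 12, 48]
Validate using subtree bounds (lo, hi): at each node, require lo < value < hi,
then recurse left with hi=value and right with lo=value.
Preorder trace (stopping at first violation):
  at node 9 with bounds (-inf, +inf): OK
  at node 5 with bounds (-inf, 9): OK
  at node 4 with bounds (-inf, 5): OK
  at node 6 with bounds (5, 9): OK
  at node 26 with bounds (9, +inf): OK
  at node 12 with bounds (9, 26): OK
  at node 48 with bounds (26, +inf): OK
No violation found at any node.
Result: Valid BST


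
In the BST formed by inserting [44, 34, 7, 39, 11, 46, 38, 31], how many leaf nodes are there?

Tree built from: [44, 34, 7, 39, 11, 46, 38, 31]
Tree (level-order array): [44, 34, 46, 7, 39, None, None, None, 11, 38, None, None, 31]
Rule: A leaf has 0 children.
Per-node child counts:
  node 44: 2 child(ren)
  node 34: 2 child(ren)
  node 7: 1 child(ren)
  node 11: 1 child(ren)
  node 31: 0 child(ren)
  node 39: 1 child(ren)
  node 38: 0 child(ren)
  node 46: 0 child(ren)
Matching nodes: [31, 38, 46]
Count of leaf nodes: 3


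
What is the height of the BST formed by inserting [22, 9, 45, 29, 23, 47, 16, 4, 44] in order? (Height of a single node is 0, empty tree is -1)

Insertion order: [22, 9, 45, 29, 23, 47, 16, 4, 44]
Tree (level-order array): [22, 9, 45, 4, 16, 29, 47, None, None, None, None, 23, 44]
Compute height bottom-up (empty subtree = -1):
  height(4) = 1 + max(-1, -1) = 0
  height(16) = 1 + max(-1, -1) = 0
  height(9) = 1 + max(0, 0) = 1
  height(23) = 1 + max(-1, -1) = 0
  height(44) = 1 + max(-1, -1) = 0
  height(29) = 1 + max(0, 0) = 1
  height(47) = 1 + max(-1, -1) = 0
  height(45) = 1 + max(1, 0) = 2
  height(22) = 1 + max(1, 2) = 3
Height = 3


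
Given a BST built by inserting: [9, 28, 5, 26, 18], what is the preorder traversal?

Tree insertion order: [9, 28, 5, 26, 18]
Tree (level-order array): [9, 5, 28, None, None, 26, None, 18]
Preorder traversal: [9, 5, 28, 26, 18]


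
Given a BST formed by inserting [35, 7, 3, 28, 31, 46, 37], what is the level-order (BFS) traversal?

Tree insertion order: [35, 7, 3, 28, 31, 46, 37]
Tree (level-order array): [35, 7, 46, 3, 28, 37, None, None, None, None, 31]
BFS from the root, enqueuing left then right child of each popped node:
  queue [35] -> pop 35, enqueue [7, 46], visited so far: [35]
  queue [7, 46] -> pop 7, enqueue [3, 28], visited so far: [35, 7]
  queue [46, 3, 28] -> pop 46, enqueue [37], visited so far: [35, 7, 46]
  queue [3, 28, 37] -> pop 3, enqueue [none], visited so far: [35, 7, 46, 3]
  queue [28, 37] -> pop 28, enqueue [31], visited so far: [35, 7, 46, 3, 28]
  queue [37, 31] -> pop 37, enqueue [none], visited so far: [35, 7, 46, 3, 28, 37]
  queue [31] -> pop 31, enqueue [none], visited so far: [35, 7, 46, 3, 28, 37, 31]
Result: [35, 7, 46, 3, 28, 37, 31]


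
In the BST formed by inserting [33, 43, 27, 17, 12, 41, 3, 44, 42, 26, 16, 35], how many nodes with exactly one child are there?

Tree built from: [33, 43, 27, 17, 12, 41, 3, 44, 42, 26, 16, 35]
Tree (level-order array): [33, 27, 43, 17, None, 41, 44, 12, 26, 35, 42, None, None, 3, 16]
Rule: These are nodes with exactly 1 non-null child.
Per-node child counts:
  node 33: 2 child(ren)
  node 27: 1 child(ren)
  node 17: 2 child(ren)
  node 12: 2 child(ren)
  node 3: 0 child(ren)
  node 16: 0 child(ren)
  node 26: 0 child(ren)
  node 43: 2 child(ren)
  node 41: 2 child(ren)
  node 35: 0 child(ren)
  node 42: 0 child(ren)
  node 44: 0 child(ren)
Matching nodes: [27]
Count of nodes with exactly one child: 1


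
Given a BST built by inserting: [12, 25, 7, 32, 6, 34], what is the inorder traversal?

Tree insertion order: [12, 25, 7, 32, 6, 34]
Tree (level-order array): [12, 7, 25, 6, None, None, 32, None, None, None, 34]
Inorder traversal: [6, 7, 12, 25, 32, 34]


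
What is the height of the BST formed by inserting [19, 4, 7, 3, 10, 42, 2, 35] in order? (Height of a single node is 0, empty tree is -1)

Insertion order: [19, 4, 7, 3, 10, 42, 2, 35]
Tree (level-order array): [19, 4, 42, 3, 7, 35, None, 2, None, None, 10]
Compute height bottom-up (empty subtree = -1):
  height(2) = 1 + max(-1, -1) = 0
  height(3) = 1 + max(0, -1) = 1
  height(10) = 1 + max(-1, -1) = 0
  height(7) = 1 + max(-1, 0) = 1
  height(4) = 1 + max(1, 1) = 2
  height(35) = 1 + max(-1, -1) = 0
  height(42) = 1 + max(0, -1) = 1
  height(19) = 1 + max(2, 1) = 3
Height = 3


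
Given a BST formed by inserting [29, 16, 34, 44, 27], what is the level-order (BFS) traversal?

Tree insertion order: [29, 16, 34, 44, 27]
Tree (level-order array): [29, 16, 34, None, 27, None, 44]
BFS from the root, enqueuing left then right child of each popped node:
  queue [29] -> pop 29, enqueue [16, 34], visited so far: [29]
  queue [16, 34] -> pop 16, enqueue [27], visited so far: [29, 16]
  queue [34, 27] -> pop 34, enqueue [44], visited so far: [29, 16, 34]
  queue [27, 44] -> pop 27, enqueue [none], visited so far: [29, 16, 34, 27]
  queue [44] -> pop 44, enqueue [none], visited so far: [29, 16, 34, 27, 44]
Result: [29, 16, 34, 27, 44]


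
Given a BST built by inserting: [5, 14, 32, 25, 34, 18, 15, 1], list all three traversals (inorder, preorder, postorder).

Tree insertion order: [5, 14, 32, 25, 34, 18, 15, 1]
Tree (level-order array): [5, 1, 14, None, None, None, 32, 25, 34, 18, None, None, None, 15]
Inorder (L, root, R): [1, 5, 14, 15, 18, 25, 32, 34]
Preorder (root, L, R): [5, 1, 14, 32, 25, 18, 15, 34]
Postorder (L, R, root): [1, 15, 18, 25, 34, 32, 14, 5]


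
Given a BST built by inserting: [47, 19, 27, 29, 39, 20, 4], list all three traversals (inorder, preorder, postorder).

Tree insertion order: [47, 19, 27, 29, 39, 20, 4]
Tree (level-order array): [47, 19, None, 4, 27, None, None, 20, 29, None, None, None, 39]
Inorder (L, root, R): [4, 19, 20, 27, 29, 39, 47]
Preorder (root, L, R): [47, 19, 4, 27, 20, 29, 39]
Postorder (L, R, root): [4, 20, 39, 29, 27, 19, 47]


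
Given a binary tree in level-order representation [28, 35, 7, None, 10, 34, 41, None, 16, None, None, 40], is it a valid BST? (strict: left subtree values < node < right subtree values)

Level-order array: [28, 35, 7, None, 10, 34, 41, None, 16, None, None, 40]
Validate using subtree bounds (lo, hi): at each node, require lo < value < hi,
then recurse left with hi=value and right with lo=value.
Preorder trace (stopping at first violation):
  at node 28 with bounds (-inf, +inf): OK
  at node 35 with bounds (-inf, 28): VIOLATION
Node 35 violates its bound: not (-inf < 35 < 28).
Result: Not a valid BST


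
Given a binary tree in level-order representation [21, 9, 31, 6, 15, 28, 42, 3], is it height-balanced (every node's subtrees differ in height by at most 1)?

Tree (level-order array): [21, 9, 31, 6, 15, 28, 42, 3]
Definition: a tree is height-balanced if, at every node, |h(left) - h(right)| <= 1 (empty subtree has height -1).
Bottom-up per-node check:
  node 3: h_left=-1, h_right=-1, diff=0 [OK], height=0
  node 6: h_left=0, h_right=-1, diff=1 [OK], height=1
  node 15: h_left=-1, h_right=-1, diff=0 [OK], height=0
  node 9: h_left=1, h_right=0, diff=1 [OK], height=2
  node 28: h_left=-1, h_right=-1, diff=0 [OK], height=0
  node 42: h_left=-1, h_right=-1, diff=0 [OK], height=0
  node 31: h_left=0, h_right=0, diff=0 [OK], height=1
  node 21: h_left=2, h_right=1, diff=1 [OK], height=3
All nodes satisfy the balance condition.
Result: Balanced


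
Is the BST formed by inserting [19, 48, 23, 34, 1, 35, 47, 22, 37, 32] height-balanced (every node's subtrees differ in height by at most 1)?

Tree (level-order array): [19, 1, 48, None, None, 23, None, 22, 34, None, None, 32, 35, None, None, None, 47, 37]
Definition: a tree is height-balanced if, at every node, |h(left) - h(right)| <= 1 (empty subtree has height -1).
Bottom-up per-node check:
  node 1: h_left=-1, h_right=-1, diff=0 [OK], height=0
  node 22: h_left=-1, h_right=-1, diff=0 [OK], height=0
  node 32: h_left=-1, h_right=-1, diff=0 [OK], height=0
  node 37: h_left=-1, h_right=-1, diff=0 [OK], height=0
  node 47: h_left=0, h_right=-1, diff=1 [OK], height=1
  node 35: h_left=-1, h_right=1, diff=2 [FAIL (|-1-1|=2 > 1)], height=2
  node 34: h_left=0, h_right=2, diff=2 [FAIL (|0-2|=2 > 1)], height=3
  node 23: h_left=0, h_right=3, diff=3 [FAIL (|0-3|=3 > 1)], height=4
  node 48: h_left=4, h_right=-1, diff=5 [FAIL (|4--1|=5 > 1)], height=5
  node 19: h_left=0, h_right=5, diff=5 [FAIL (|0-5|=5 > 1)], height=6
Node 35 violates the condition: |-1 - 1| = 2 > 1.
Result: Not balanced


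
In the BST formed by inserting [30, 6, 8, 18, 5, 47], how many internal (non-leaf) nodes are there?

Tree built from: [30, 6, 8, 18, 5, 47]
Tree (level-order array): [30, 6, 47, 5, 8, None, None, None, None, None, 18]
Rule: An internal node has at least one child.
Per-node child counts:
  node 30: 2 child(ren)
  node 6: 2 child(ren)
  node 5: 0 child(ren)
  node 8: 1 child(ren)
  node 18: 0 child(ren)
  node 47: 0 child(ren)
Matching nodes: [30, 6, 8]
Count of internal (non-leaf) nodes: 3


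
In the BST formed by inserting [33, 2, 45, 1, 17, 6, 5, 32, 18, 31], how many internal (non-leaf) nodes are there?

Tree built from: [33, 2, 45, 1, 17, 6, 5, 32, 18, 31]
Tree (level-order array): [33, 2, 45, 1, 17, None, None, None, None, 6, 32, 5, None, 18, None, None, None, None, 31]
Rule: An internal node has at least one child.
Per-node child counts:
  node 33: 2 child(ren)
  node 2: 2 child(ren)
  node 1: 0 child(ren)
  node 17: 2 child(ren)
  node 6: 1 child(ren)
  node 5: 0 child(ren)
  node 32: 1 child(ren)
  node 18: 1 child(ren)
  node 31: 0 child(ren)
  node 45: 0 child(ren)
Matching nodes: [33, 2, 17, 6, 32, 18]
Count of internal (non-leaf) nodes: 6


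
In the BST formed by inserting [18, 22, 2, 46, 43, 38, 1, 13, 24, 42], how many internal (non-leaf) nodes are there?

Tree built from: [18, 22, 2, 46, 43, 38, 1, 13, 24, 42]
Tree (level-order array): [18, 2, 22, 1, 13, None, 46, None, None, None, None, 43, None, 38, None, 24, 42]
Rule: An internal node has at least one child.
Per-node child counts:
  node 18: 2 child(ren)
  node 2: 2 child(ren)
  node 1: 0 child(ren)
  node 13: 0 child(ren)
  node 22: 1 child(ren)
  node 46: 1 child(ren)
  node 43: 1 child(ren)
  node 38: 2 child(ren)
  node 24: 0 child(ren)
  node 42: 0 child(ren)
Matching nodes: [18, 2, 22, 46, 43, 38]
Count of internal (non-leaf) nodes: 6


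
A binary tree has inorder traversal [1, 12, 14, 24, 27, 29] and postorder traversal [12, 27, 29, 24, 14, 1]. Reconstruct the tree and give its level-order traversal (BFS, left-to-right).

Inorder:   [1, 12, 14, 24, 27, 29]
Postorder: [12, 27, 29, 24, 14, 1]
Algorithm: postorder visits root last, so walk postorder right-to-left;
each value is the root of the current inorder slice — split it at that
value, recurse on the right subtree first, then the left.
Recursive splits:
  root=1; inorder splits into left=[], right=[12, 14, 24, 27, 29]
  root=14; inorder splits into left=[12], right=[24, 27, 29]
  root=24; inorder splits into left=[], right=[27, 29]
  root=29; inorder splits into left=[27], right=[]
  root=27; inorder splits into left=[], right=[]
  root=12; inorder splits into left=[], right=[]
Reconstructed level-order: [1, 14, 12, 24, 29, 27]


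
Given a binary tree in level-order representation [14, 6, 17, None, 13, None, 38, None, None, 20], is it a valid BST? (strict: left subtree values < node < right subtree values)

Level-order array: [14, 6, 17, None, 13, None, 38, None, None, 20]
Validate using subtree bounds (lo, hi): at each node, require lo < value < hi,
then recurse left with hi=value and right with lo=value.
Preorder trace (stopping at first violation):
  at node 14 with bounds (-inf, +inf): OK
  at node 6 with bounds (-inf, 14): OK
  at node 13 with bounds (6, 14): OK
  at node 17 with bounds (14, +inf): OK
  at node 38 with bounds (17, +inf): OK
  at node 20 with bounds (17, 38): OK
No violation found at any node.
Result: Valid BST


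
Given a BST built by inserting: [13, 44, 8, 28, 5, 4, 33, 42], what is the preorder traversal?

Tree insertion order: [13, 44, 8, 28, 5, 4, 33, 42]
Tree (level-order array): [13, 8, 44, 5, None, 28, None, 4, None, None, 33, None, None, None, 42]
Preorder traversal: [13, 8, 5, 4, 44, 28, 33, 42]


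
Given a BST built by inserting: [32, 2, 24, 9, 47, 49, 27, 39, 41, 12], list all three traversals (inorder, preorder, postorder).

Tree insertion order: [32, 2, 24, 9, 47, 49, 27, 39, 41, 12]
Tree (level-order array): [32, 2, 47, None, 24, 39, 49, 9, 27, None, 41, None, None, None, 12]
Inorder (L, root, R): [2, 9, 12, 24, 27, 32, 39, 41, 47, 49]
Preorder (root, L, R): [32, 2, 24, 9, 12, 27, 47, 39, 41, 49]
Postorder (L, R, root): [12, 9, 27, 24, 2, 41, 39, 49, 47, 32]


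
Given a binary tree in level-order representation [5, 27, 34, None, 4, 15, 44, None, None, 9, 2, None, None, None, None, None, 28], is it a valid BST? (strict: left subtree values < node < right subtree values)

Level-order array: [5, 27, 34, None, 4, 15, 44, None, None, 9, 2, None, None, None, None, None, 28]
Validate using subtree bounds (lo, hi): at each node, require lo < value < hi,
then recurse left with hi=value and right with lo=value.
Preorder trace (stopping at first violation):
  at node 5 with bounds (-inf, +inf): OK
  at node 27 with bounds (-inf, 5): VIOLATION
Node 27 violates its bound: not (-inf < 27 < 5).
Result: Not a valid BST


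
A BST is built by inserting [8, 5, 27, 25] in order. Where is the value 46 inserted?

Starting tree (level order): [8, 5, 27, None, None, 25]
Insertion path: 8 -> 27
Result: insert 46 as right child of 27
Final tree (level order): [8, 5, 27, None, None, 25, 46]


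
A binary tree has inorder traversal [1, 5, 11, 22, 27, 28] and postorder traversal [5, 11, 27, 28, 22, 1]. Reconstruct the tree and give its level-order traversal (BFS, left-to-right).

Inorder:   [1, 5, 11, 22, 27, 28]
Postorder: [5, 11, 27, 28, 22, 1]
Algorithm: postorder visits root last, so walk postorder right-to-left;
each value is the root of the current inorder slice — split it at that
value, recurse on the right subtree first, then the left.
Recursive splits:
  root=1; inorder splits into left=[], right=[5, 11, 22, 27, 28]
  root=22; inorder splits into left=[5, 11], right=[27, 28]
  root=28; inorder splits into left=[27], right=[]
  root=27; inorder splits into left=[], right=[]
  root=11; inorder splits into left=[5], right=[]
  root=5; inorder splits into left=[], right=[]
Reconstructed level-order: [1, 22, 11, 28, 5, 27]


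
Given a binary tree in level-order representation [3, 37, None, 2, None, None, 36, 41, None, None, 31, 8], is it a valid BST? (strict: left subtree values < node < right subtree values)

Level-order array: [3, 37, None, 2, None, None, 36, 41, None, None, 31, 8]
Validate using subtree bounds (lo, hi): at each node, require lo < value < hi,
then recurse left with hi=value and right with lo=value.
Preorder trace (stopping at first violation):
  at node 3 with bounds (-inf, +inf): OK
  at node 37 with bounds (-inf, 3): VIOLATION
Node 37 violates its bound: not (-inf < 37 < 3).
Result: Not a valid BST


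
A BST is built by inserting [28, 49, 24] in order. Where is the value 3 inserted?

Starting tree (level order): [28, 24, 49]
Insertion path: 28 -> 24
Result: insert 3 as left child of 24
Final tree (level order): [28, 24, 49, 3]


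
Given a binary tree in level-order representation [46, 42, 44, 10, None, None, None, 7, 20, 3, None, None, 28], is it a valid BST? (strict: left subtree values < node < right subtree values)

Level-order array: [46, 42, 44, 10, None, None, None, 7, 20, 3, None, None, 28]
Validate using subtree bounds (lo, hi): at each node, require lo < value < hi,
then recurse left with hi=value and right with lo=value.
Preorder trace (stopping at first violation):
  at node 46 with bounds (-inf, +inf): OK
  at node 42 with bounds (-inf, 46): OK
  at node 10 with bounds (-inf, 42): OK
  at node 7 with bounds (-inf, 10): OK
  at node 3 with bounds (-inf, 7): OK
  at node 20 with bounds (10, 42): OK
  at node 28 with bounds (20, 42): OK
  at node 44 with bounds (46, +inf): VIOLATION
Node 44 violates its bound: not (46 < 44 < +inf).
Result: Not a valid BST


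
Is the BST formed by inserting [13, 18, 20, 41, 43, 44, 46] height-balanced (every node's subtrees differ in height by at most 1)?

Tree (level-order array): [13, None, 18, None, 20, None, 41, None, 43, None, 44, None, 46]
Definition: a tree is height-balanced if, at every node, |h(left) - h(right)| <= 1 (empty subtree has height -1).
Bottom-up per-node check:
  node 46: h_left=-1, h_right=-1, diff=0 [OK], height=0
  node 44: h_left=-1, h_right=0, diff=1 [OK], height=1
  node 43: h_left=-1, h_right=1, diff=2 [FAIL (|-1-1|=2 > 1)], height=2
  node 41: h_left=-1, h_right=2, diff=3 [FAIL (|-1-2|=3 > 1)], height=3
  node 20: h_left=-1, h_right=3, diff=4 [FAIL (|-1-3|=4 > 1)], height=4
  node 18: h_left=-1, h_right=4, diff=5 [FAIL (|-1-4|=5 > 1)], height=5
  node 13: h_left=-1, h_right=5, diff=6 [FAIL (|-1-5|=6 > 1)], height=6
Node 43 violates the condition: |-1 - 1| = 2 > 1.
Result: Not balanced


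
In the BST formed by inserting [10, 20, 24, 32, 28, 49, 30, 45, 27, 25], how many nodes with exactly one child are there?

Tree built from: [10, 20, 24, 32, 28, 49, 30, 45, 27, 25]
Tree (level-order array): [10, None, 20, None, 24, None, 32, 28, 49, 27, 30, 45, None, 25]
Rule: These are nodes with exactly 1 non-null child.
Per-node child counts:
  node 10: 1 child(ren)
  node 20: 1 child(ren)
  node 24: 1 child(ren)
  node 32: 2 child(ren)
  node 28: 2 child(ren)
  node 27: 1 child(ren)
  node 25: 0 child(ren)
  node 30: 0 child(ren)
  node 49: 1 child(ren)
  node 45: 0 child(ren)
Matching nodes: [10, 20, 24, 27, 49]
Count of nodes with exactly one child: 5


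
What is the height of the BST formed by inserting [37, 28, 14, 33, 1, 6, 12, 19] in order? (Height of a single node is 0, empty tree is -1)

Insertion order: [37, 28, 14, 33, 1, 6, 12, 19]
Tree (level-order array): [37, 28, None, 14, 33, 1, 19, None, None, None, 6, None, None, None, 12]
Compute height bottom-up (empty subtree = -1):
  height(12) = 1 + max(-1, -1) = 0
  height(6) = 1 + max(-1, 0) = 1
  height(1) = 1 + max(-1, 1) = 2
  height(19) = 1 + max(-1, -1) = 0
  height(14) = 1 + max(2, 0) = 3
  height(33) = 1 + max(-1, -1) = 0
  height(28) = 1 + max(3, 0) = 4
  height(37) = 1 + max(4, -1) = 5
Height = 5


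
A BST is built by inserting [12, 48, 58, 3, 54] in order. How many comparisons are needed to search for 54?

Search path for 54: 12 -> 48 -> 58 -> 54
Found: True
Comparisons: 4


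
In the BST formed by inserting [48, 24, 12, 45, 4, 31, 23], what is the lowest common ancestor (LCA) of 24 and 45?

Tree insertion order: [48, 24, 12, 45, 4, 31, 23]
Tree (level-order array): [48, 24, None, 12, 45, 4, 23, 31]
In a BST, the LCA of p=24, q=45 is the first node v on the
root-to-leaf path with p <= v <= q (go left if both < v, right if both > v).
Walk from root:
  at 48: both 24 and 45 < 48, go left
  at 24: 24 <= 24 <= 45, this is the LCA
LCA = 24


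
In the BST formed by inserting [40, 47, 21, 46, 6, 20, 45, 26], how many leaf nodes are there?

Tree built from: [40, 47, 21, 46, 6, 20, 45, 26]
Tree (level-order array): [40, 21, 47, 6, 26, 46, None, None, 20, None, None, 45]
Rule: A leaf has 0 children.
Per-node child counts:
  node 40: 2 child(ren)
  node 21: 2 child(ren)
  node 6: 1 child(ren)
  node 20: 0 child(ren)
  node 26: 0 child(ren)
  node 47: 1 child(ren)
  node 46: 1 child(ren)
  node 45: 0 child(ren)
Matching nodes: [20, 26, 45]
Count of leaf nodes: 3


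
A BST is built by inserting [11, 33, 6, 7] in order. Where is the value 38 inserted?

Starting tree (level order): [11, 6, 33, None, 7]
Insertion path: 11 -> 33
Result: insert 38 as right child of 33
Final tree (level order): [11, 6, 33, None, 7, None, 38]


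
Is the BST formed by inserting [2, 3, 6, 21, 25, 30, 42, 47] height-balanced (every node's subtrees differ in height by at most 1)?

Tree (level-order array): [2, None, 3, None, 6, None, 21, None, 25, None, 30, None, 42, None, 47]
Definition: a tree is height-balanced if, at every node, |h(left) - h(right)| <= 1 (empty subtree has height -1).
Bottom-up per-node check:
  node 47: h_left=-1, h_right=-1, diff=0 [OK], height=0
  node 42: h_left=-1, h_right=0, diff=1 [OK], height=1
  node 30: h_left=-1, h_right=1, diff=2 [FAIL (|-1-1|=2 > 1)], height=2
  node 25: h_left=-1, h_right=2, diff=3 [FAIL (|-1-2|=3 > 1)], height=3
  node 21: h_left=-1, h_right=3, diff=4 [FAIL (|-1-3|=4 > 1)], height=4
  node 6: h_left=-1, h_right=4, diff=5 [FAIL (|-1-4|=5 > 1)], height=5
  node 3: h_left=-1, h_right=5, diff=6 [FAIL (|-1-5|=6 > 1)], height=6
  node 2: h_left=-1, h_right=6, diff=7 [FAIL (|-1-6|=7 > 1)], height=7
Node 30 violates the condition: |-1 - 1| = 2 > 1.
Result: Not balanced


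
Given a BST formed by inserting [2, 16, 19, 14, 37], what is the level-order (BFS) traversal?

Tree insertion order: [2, 16, 19, 14, 37]
Tree (level-order array): [2, None, 16, 14, 19, None, None, None, 37]
BFS from the root, enqueuing left then right child of each popped node:
  queue [2] -> pop 2, enqueue [16], visited so far: [2]
  queue [16] -> pop 16, enqueue [14, 19], visited so far: [2, 16]
  queue [14, 19] -> pop 14, enqueue [none], visited so far: [2, 16, 14]
  queue [19] -> pop 19, enqueue [37], visited so far: [2, 16, 14, 19]
  queue [37] -> pop 37, enqueue [none], visited so far: [2, 16, 14, 19, 37]
Result: [2, 16, 14, 19, 37]


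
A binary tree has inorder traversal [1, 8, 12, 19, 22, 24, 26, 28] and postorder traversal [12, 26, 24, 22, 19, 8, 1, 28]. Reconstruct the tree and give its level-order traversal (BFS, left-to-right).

Inorder:   [1, 8, 12, 19, 22, 24, 26, 28]
Postorder: [12, 26, 24, 22, 19, 8, 1, 28]
Algorithm: postorder visits root last, so walk postorder right-to-left;
each value is the root of the current inorder slice — split it at that
value, recurse on the right subtree first, then the left.
Recursive splits:
  root=28; inorder splits into left=[1, 8, 12, 19, 22, 24, 26], right=[]
  root=1; inorder splits into left=[], right=[8, 12, 19, 22, 24, 26]
  root=8; inorder splits into left=[], right=[12, 19, 22, 24, 26]
  root=19; inorder splits into left=[12], right=[22, 24, 26]
  root=22; inorder splits into left=[], right=[24, 26]
  root=24; inorder splits into left=[], right=[26]
  root=26; inorder splits into left=[], right=[]
  root=12; inorder splits into left=[], right=[]
Reconstructed level-order: [28, 1, 8, 19, 12, 22, 24, 26]


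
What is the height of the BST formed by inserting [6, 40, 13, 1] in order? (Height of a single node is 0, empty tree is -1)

Insertion order: [6, 40, 13, 1]
Tree (level-order array): [6, 1, 40, None, None, 13]
Compute height bottom-up (empty subtree = -1):
  height(1) = 1 + max(-1, -1) = 0
  height(13) = 1 + max(-1, -1) = 0
  height(40) = 1 + max(0, -1) = 1
  height(6) = 1 + max(0, 1) = 2
Height = 2


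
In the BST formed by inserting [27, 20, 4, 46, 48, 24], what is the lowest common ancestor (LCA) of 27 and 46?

Tree insertion order: [27, 20, 4, 46, 48, 24]
Tree (level-order array): [27, 20, 46, 4, 24, None, 48]
In a BST, the LCA of p=27, q=46 is the first node v on the
root-to-leaf path with p <= v <= q (go left if both < v, right if both > v).
Walk from root:
  at 27: 27 <= 27 <= 46, this is the LCA
LCA = 27


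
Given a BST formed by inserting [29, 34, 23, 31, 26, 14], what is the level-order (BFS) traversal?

Tree insertion order: [29, 34, 23, 31, 26, 14]
Tree (level-order array): [29, 23, 34, 14, 26, 31]
BFS from the root, enqueuing left then right child of each popped node:
  queue [29] -> pop 29, enqueue [23, 34], visited so far: [29]
  queue [23, 34] -> pop 23, enqueue [14, 26], visited so far: [29, 23]
  queue [34, 14, 26] -> pop 34, enqueue [31], visited so far: [29, 23, 34]
  queue [14, 26, 31] -> pop 14, enqueue [none], visited so far: [29, 23, 34, 14]
  queue [26, 31] -> pop 26, enqueue [none], visited so far: [29, 23, 34, 14, 26]
  queue [31] -> pop 31, enqueue [none], visited so far: [29, 23, 34, 14, 26, 31]
Result: [29, 23, 34, 14, 26, 31]


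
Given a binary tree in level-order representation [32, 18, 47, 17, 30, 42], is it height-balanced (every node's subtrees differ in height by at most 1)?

Tree (level-order array): [32, 18, 47, 17, 30, 42]
Definition: a tree is height-balanced if, at every node, |h(left) - h(right)| <= 1 (empty subtree has height -1).
Bottom-up per-node check:
  node 17: h_left=-1, h_right=-1, diff=0 [OK], height=0
  node 30: h_left=-1, h_right=-1, diff=0 [OK], height=0
  node 18: h_left=0, h_right=0, diff=0 [OK], height=1
  node 42: h_left=-1, h_right=-1, diff=0 [OK], height=0
  node 47: h_left=0, h_right=-1, diff=1 [OK], height=1
  node 32: h_left=1, h_right=1, diff=0 [OK], height=2
All nodes satisfy the balance condition.
Result: Balanced


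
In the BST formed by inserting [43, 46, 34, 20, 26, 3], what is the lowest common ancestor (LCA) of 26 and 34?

Tree insertion order: [43, 46, 34, 20, 26, 3]
Tree (level-order array): [43, 34, 46, 20, None, None, None, 3, 26]
In a BST, the LCA of p=26, q=34 is the first node v on the
root-to-leaf path with p <= v <= q (go left if both < v, right if both > v).
Walk from root:
  at 43: both 26 and 34 < 43, go left
  at 34: 26 <= 34 <= 34, this is the LCA
LCA = 34


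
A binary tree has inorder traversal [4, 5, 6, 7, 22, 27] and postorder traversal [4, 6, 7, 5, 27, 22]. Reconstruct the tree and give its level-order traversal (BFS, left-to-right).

Inorder:   [4, 5, 6, 7, 22, 27]
Postorder: [4, 6, 7, 5, 27, 22]
Algorithm: postorder visits root last, so walk postorder right-to-left;
each value is the root of the current inorder slice — split it at that
value, recurse on the right subtree first, then the left.
Recursive splits:
  root=22; inorder splits into left=[4, 5, 6, 7], right=[27]
  root=27; inorder splits into left=[], right=[]
  root=5; inorder splits into left=[4], right=[6, 7]
  root=7; inorder splits into left=[6], right=[]
  root=6; inorder splits into left=[], right=[]
  root=4; inorder splits into left=[], right=[]
Reconstructed level-order: [22, 5, 27, 4, 7, 6]


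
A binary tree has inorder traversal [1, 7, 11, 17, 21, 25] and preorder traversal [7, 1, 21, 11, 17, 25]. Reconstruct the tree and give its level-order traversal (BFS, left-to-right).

Inorder:  [1, 7, 11, 17, 21, 25]
Preorder: [7, 1, 21, 11, 17, 25]
Algorithm: preorder visits root first, so consume preorder in order;
for each root, split the current inorder slice at that value into
left-subtree inorder and right-subtree inorder, then recurse.
Recursive splits:
  root=7; inorder splits into left=[1], right=[11, 17, 21, 25]
  root=1; inorder splits into left=[], right=[]
  root=21; inorder splits into left=[11, 17], right=[25]
  root=11; inorder splits into left=[], right=[17]
  root=17; inorder splits into left=[], right=[]
  root=25; inorder splits into left=[], right=[]
Reconstructed level-order: [7, 1, 21, 11, 25, 17]


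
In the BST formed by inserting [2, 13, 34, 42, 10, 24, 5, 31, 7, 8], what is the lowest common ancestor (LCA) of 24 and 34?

Tree insertion order: [2, 13, 34, 42, 10, 24, 5, 31, 7, 8]
Tree (level-order array): [2, None, 13, 10, 34, 5, None, 24, 42, None, 7, None, 31, None, None, None, 8]
In a BST, the LCA of p=24, q=34 is the first node v on the
root-to-leaf path with p <= v <= q (go left if both < v, right if both > v).
Walk from root:
  at 2: both 24 and 34 > 2, go right
  at 13: both 24 and 34 > 13, go right
  at 34: 24 <= 34 <= 34, this is the LCA
LCA = 34


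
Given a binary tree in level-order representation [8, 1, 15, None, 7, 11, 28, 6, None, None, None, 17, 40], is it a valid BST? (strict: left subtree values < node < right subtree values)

Level-order array: [8, 1, 15, None, 7, 11, 28, 6, None, None, None, 17, 40]
Validate using subtree bounds (lo, hi): at each node, require lo < value < hi,
then recurse left with hi=value and right with lo=value.
Preorder trace (stopping at first violation):
  at node 8 with bounds (-inf, +inf): OK
  at node 1 with bounds (-inf, 8): OK
  at node 7 with bounds (1, 8): OK
  at node 6 with bounds (1, 7): OK
  at node 15 with bounds (8, +inf): OK
  at node 11 with bounds (8, 15): OK
  at node 28 with bounds (15, +inf): OK
  at node 17 with bounds (15, 28): OK
  at node 40 with bounds (28, +inf): OK
No violation found at any node.
Result: Valid BST


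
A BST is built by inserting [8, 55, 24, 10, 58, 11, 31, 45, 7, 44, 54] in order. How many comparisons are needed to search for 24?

Search path for 24: 8 -> 55 -> 24
Found: True
Comparisons: 3


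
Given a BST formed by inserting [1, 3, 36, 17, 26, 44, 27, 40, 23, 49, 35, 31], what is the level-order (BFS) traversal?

Tree insertion order: [1, 3, 36, 17, 26, 44, 27, 40, 23, 49, 35, 31]
Tree (level-order array): [1, None, 3, None, 36, 17, 44, None, 26, 40, 49, 23, 27, None, None, None, None, None, None, None, 35, 31]
BFS from the root, enqueuing left then right child of each popped node:
  queue [1] -> pop 1, enqueue [3], visited so far: [1]
  queue [3] -> pop 3, enqueue [36], visited so far: [1, 3]
  queue [36] -> pop 36, enqueue [17, 44], visited so far: [1, 3, 36]
  queue [17, 44] -> pop 17, enqueue [26], visited so far: [1, 3, 36, 17]
  queue [44, 26] -> pop 44, enqueue [40, 49], visited so far: [1, 3, 36, 17, 44]
  queue [26, 40, 49] -> pop 26, enqueue [23, 27], visited so far: [1, 3, 36, 17, 44, 26]
  queue [40, 49, 23, 27] -> pop 40, enqueue [none], visited so far: [1, 3, 36, 17, 44, 26, 40]
  queue [49, 23, 27] -> pop 49, enqueue [none], visited so far: [1, 3, 36, 17, 44, 26, 40, 49]
  queue [23, 27] -> pop 23, enqueue [none], visited so far: [1, 3, 36, 17, 44, 26, 40, 49, 23]
  queue [27] -> pop 27, enqueue [35], visited so far: [1, 3, 36, 17, 44, 26, 40, 49, 23, 27]
  queue [35] -> pop 35, enqueue [31], visited so far: [1, 3, 36, 17, 44, 26, 40, 49, 23, 27, 35]
  queue [31] -> pop 31, enqueue [none], visited so far: [1, 3, 36, 17, 44, 26, 40, 49, 23, 27, 35, 31]
Result: [1, 3, 36, 17, 44, 26, 40, 49, 23, 27, 35, 31]


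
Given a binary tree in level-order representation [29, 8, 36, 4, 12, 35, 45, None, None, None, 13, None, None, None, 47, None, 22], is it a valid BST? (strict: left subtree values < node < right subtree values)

Level-order array: [29, 8, 36, 4, 12, 35, 45, None, None, None, 13, None, None, None, 47, None, 22]
Validate using subtree bounds (lo, hi): at each node, require lo < value < hi,
then recurse left with hi=value and right with lo=value.
Preorder trace (stopping at first violation):
  at node 29 with bounds (-inf, +inf): OK
  at node 8 with bounds (-inf, 29): OK
  at node 4 with bounds (-inf, 8): OK
  at node 12 with bounds (8, 29): OK
  at node 13 with bounds (12, 29): OK
  at node 22 with bounds (13, 29): OK
  at node 36 with bounds (29, +inf): OK
  at node 35 with bounds (29, 36): OK
  at node 45 with bounds (36, +inf): OK
  at node 47 with bounds (45, +inf): OK
No violation found at any node.
Result: Valid BST


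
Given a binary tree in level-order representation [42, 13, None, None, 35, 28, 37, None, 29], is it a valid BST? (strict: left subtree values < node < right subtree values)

Level-order array: [42, 13, None, None, 35, 28, 37, None, 29]
Validate using subtree bounds (lo, hi): at each node, require lo < value < hi,
then recurse left with hi=value and right with lo=value.
Preorder trace (stopping at first violation):
  at node 42 with bounds (-inf, +inf): OK
  at node 13 with bounds (-inf, 42): OK
  at node 35 with bounds (13, 42): OK
  at node 28 with bounds (13, 35): OK
  at node 29 with bounds (28, 35): OK
  at node 37 with bounds (35, 42): OK
No violation found at any node.
Result: Valid BST


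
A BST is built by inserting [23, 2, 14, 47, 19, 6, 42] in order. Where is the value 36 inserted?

Starting tree (level order): [23, 2, 47, None, 14, 42, None, 6, 19]
Insertion path: 23 -> 47 -> 42
Result: insert 36 as left child of 42
Final tree (level order): [23, 2, 47, None, 14, 42, None, 6, 19, 36]


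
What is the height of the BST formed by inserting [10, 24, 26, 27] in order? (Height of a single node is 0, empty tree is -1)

Insertion order: [10, 24, 26, 27]
Tree (level-order array): [10, None, 24, None, 26, None, 27]
Compute height bottom-up (empty subtree = -1):
  height(27) = 1 + max(-1, -1) = 0
  height(26) = 1 + max(-1, 0) = 1
  height(24) = 1 + max(-1, 1) = 2
  height(10) = 1 + max(-1, 2) = 3
Height = 3


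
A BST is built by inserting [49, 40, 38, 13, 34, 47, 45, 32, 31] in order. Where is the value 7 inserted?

Starting tree (level order): [49, 40, None, 38, 47, 13, None, 45, None, None, 34, None, None, 32, None, 31]
Insertion path: 49 -> 40 -> 38 -> 13
Result: insert 7 as left child of 13
Final tree (level order): [49, 40, None, 38, 47, 13, None, 45, None, 7, 34, None, None, None, None, 32, None, 31]


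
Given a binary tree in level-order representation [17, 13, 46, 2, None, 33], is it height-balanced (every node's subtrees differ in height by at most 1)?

Tree (level-order array): [17, 13, 46, 2, None, 33]
Definition: a tree is height-balanced if, at every node, |h(left) - h(right)| <= 1 (empty subtree has height -1).
Bottom-up per-node check:
  node 2: h_left=-1, h_right=-1, diff=0 [OK], height=0
  node 13: h_left=0, h_right=-1, diff=1 [OK], height=1
  node 33: h_left=-1, h_right=-1, diff=0 [OK], height=0
  node 46: h_left=0, h_right=-1, diff=1 [OK], height=1
  node 17: h_left=1, h_right=1, diff=0 [OK], height=2
All nodes satisfy the balance condition.
Result: Balanced


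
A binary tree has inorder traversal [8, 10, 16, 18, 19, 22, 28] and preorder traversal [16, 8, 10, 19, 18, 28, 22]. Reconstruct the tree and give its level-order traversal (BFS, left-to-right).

Inorder:  [8, 10, 16, 18, 19, 22, 28]
Preorder: [16, 8, 10, 19, 18, 28, 22]
Algorithm: preorder visits root first, so consume preorder in order;
for each root, split the current inorder slice at that value into
left-subtree inorder and right-subtree inorder, then recurse.
Recursive splits:
  root=16; inorder splits into left=[8, 10], right=[18, 19, 22, 28]
  root=8; inorder splits into left=[], right=[10]
  root=10; inorder splits into left=[], right=[]
  root=19; inorder splits into left=[18], right=[22, 28]
  root=18; inorder splits into left=[], right=[]
  root=28; inorder splits into left=[22], right=[]
  root=22; inorder splits into left=[], right=[]
Reconstructed level-order: [16, 8, 19, 10, 18, 28, 22]


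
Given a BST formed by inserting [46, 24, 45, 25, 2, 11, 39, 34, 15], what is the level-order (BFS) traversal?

Tree insertion order: [46, 24, 45, 25, 2, 11, 39, 34, 15]
Tree (level-order array): [46, 24, None, 2, 45, None, 11, 25, None, None, 15, None, 39, None, None, 34]
BFS from the root, enqueuing left then right child of each popped node:
  queue [46] -> pop 46, enqueue [24], visited so far: [46]
  queue [24] -> pop 24, enqueue [2, 45], visited so far: [46, 24]
  queue [2, 45] -> pop 2, enqueue [11], visited so far: [46, 24, 2]
  queue [45, 11] -> pop 45, enqueue [25], visited so far: [46, 24, 2, 45]
  queue [11, 25] -> pop 11, enqueue [15], visited so far: [46, 24, 2, 45, 11]
  queue [25, 15] -> pop 25, enqueue [39], visited so far: [46, 24, 2, 45, 11, 25]
  queue [15, 39] -> pop 15, enqueue [none], visited so far: [46, 24, 2, 45, 11, 25, 15]
  queue [39] -> pop 39, enqueue [34], visited so far: [46, 24, 2, 45, 11, 25, 15, 39]
  queue [34] -> pop 34, enqueue [none], visited so far: [46, 24, 2, 45, 11, 25, 15, 39, 34]
Result: [46, 24, 2, 45, 11, 25, 15, 39, 34]


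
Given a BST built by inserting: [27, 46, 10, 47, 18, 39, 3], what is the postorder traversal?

Tree insertion order: [27, 46, 10, 47, 18, 39, 3]
Tree (level-order array): [27, 10, 46, 3, 18, 39, 47]
Postorder traversal: [3, 18, 10, 39, 47, 46, 27]


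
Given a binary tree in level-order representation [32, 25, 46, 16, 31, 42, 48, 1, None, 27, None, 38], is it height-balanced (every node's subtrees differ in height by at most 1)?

Tree (level-order array): [32, 25, 46, 16, 31, 42, 48, 1, None, 27, None, 38]
Definition: a tree is height-balanced if, at every node, |h(left) - h(right)| <= 1 (empty subtree has height -1).
Bottom-up per-node check:
  node 1: h_left=-1, h_right=-1, diff=0 [OK], height=0
  node 16: h_left=0, h_right=-1, diff=1 [OK], height=1
  node 27: h_left=-1, h_right=-1, diff=0 [OK], height=0
  node 31: h_left=0, h_right=-1, diff=1 [OK], height=1
  node 25: h_left=1, h_right=1, diff=0 [OK], height=2
  node 38: h_left=-1, h_right=-1, diff=0 [OK], height=0
  node 42: h_left=0, h_right=-1, diff=1 [OK], height=1
  node 48: h_left=-1, h_right=-1, diff=0 [OK], height=0
  node 46: h_left=1, h_right=0, diff=1 [OK], height=2
  node 32: h_left=2, h_right=2, diff=0 [OK], height=3
All nodes satisfy the balance condition.
Result: Balanced
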